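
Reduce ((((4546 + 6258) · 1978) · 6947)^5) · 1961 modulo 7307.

4546 + 6258 = 10804 ≡ 3497 (mod 7307)
3497 · 1978 = 6917066 ≡ 4644 (mod 7307)
4644 · 6947 = 32261868 ≡ 1463 (mod 7307)
(1463)^5 ≡ 7086 (mod 7307)
7086 · 1961 = 13895646 ≡ 5039 (mod 7307)

5039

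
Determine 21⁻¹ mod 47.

9

47 = 2×21 + 5
21 = 4×5 + 1
5 = 5×1 + 0
gcd(21, 47) = 1, so the inverse exists.
Back-substitute for 1:
1 = 1×21 − 4×5
  = −4×47 + 9×21
So 21⁻¹ ≡ 9 (mod 47).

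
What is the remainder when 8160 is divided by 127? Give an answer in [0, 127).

32

8160 = 64*127 + 32, so 8160 ≡ 32 (mod 127).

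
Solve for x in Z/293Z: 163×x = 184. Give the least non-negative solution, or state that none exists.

242

gcd(163, 293) = 1, so a unique solution mod 293 exists.
163⁻¹ ≡ 151 (mod 293).
x ≡ 151×184 ≡ 242 (mod 293).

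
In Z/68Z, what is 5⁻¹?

68 = 13×5 + 3
5 = 1×3 + 2
3 = 1×2 + 1
2 = 2×1 + 0
gcd(5, 68) = 1, so the inverse exists.
Back-substitute for 1:
1 = 1×3 − 1×2
  = −1×5 + 2×3
  = 2×68 − 27×5
So 5⁻¹ ≡ −27 ≡ 41 (mod 68).

41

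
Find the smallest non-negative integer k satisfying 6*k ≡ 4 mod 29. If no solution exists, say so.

20

gcd(6, 29) = 1, so a unique solution mod 29 exists.
6⁻¹ ≡ 5 (mod 29).
k ≡ 5*4 ≡ 20 (mod 29).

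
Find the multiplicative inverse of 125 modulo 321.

113

Apply the Euclidean algorithm and back-substitute:
321 = 2×125 + 71
125 = 1×71 + 54
71 = 1×54 + 17
54 = 3×17 + 3
17 = 5×3 + 2
3 = 1×2 + 1
2 = 2×1 + 0
gcd(125, 321) = 1, so the inverse exists.
Bézout: 1 = −44×321 + 113×125.
So 125⁻¹ ≡ 113 (mod 321).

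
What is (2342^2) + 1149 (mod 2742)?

(2342)^2 ≡ 964 (mod 2742)
964 + 1149 = 2113

2113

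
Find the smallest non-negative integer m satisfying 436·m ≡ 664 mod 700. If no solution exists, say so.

gcd(436, 700) = 4, and 4 | 664, so solutions exist.
Divide through by 4: 109·m ≡ 166 mod 175.
109⁻¹ ≡ 114 (mod 175).
m ≡ 114·166 ≡ 24 (mod 175).
The smallest non-negative solution is m = 24.

24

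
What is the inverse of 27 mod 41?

38

Apply the Euclidean algorithm and back-substitute:
41 = 1*27 + 14
27 = 1*14 + 13
14 = 1*13 + 1
13 = 13*1 + 0
gcd(27, 41) = 1, so the inverse exists.
Bézout: 1 = 2*41 − 3*27.
So 27⁻¹ ≡ −3 ≡ 38 (mod 41).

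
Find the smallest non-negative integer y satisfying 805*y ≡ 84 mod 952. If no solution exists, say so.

116

gcd(805, 952) = 7, and 7 | 84, so solutions exist.
Divide through by 7: 115*y ≡ 12 (mod 136).
115⁻¹ ≡ 123 (mod 136).
y ≡ 123*12 ≡ 116 (mod 136).
The smallest non-negative solution is y = 116.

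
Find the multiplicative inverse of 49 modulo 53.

13

53 = 1×49 + 4
49 = 12×4 + 1
4 = 4×1 + 0
gcd(49, 53) = 1, so the inverse exists.
Bézout: 1 = −12×53 + 13×49.
So 49⁻¹ ≡ 13 (mod 53).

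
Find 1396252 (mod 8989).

1396252 = 155×8989 + 2957, so 1396252 ≡ 2957 (mod 8989).

2957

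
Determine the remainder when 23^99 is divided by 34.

29

99 in binary is 1100011, i.e. 99 = 64 + 32 + 2 + 1.
23^1 ≡ 23 (mod 34)
23^2 ≡ 23^2 = 529 ≡ 19 (mod 34)
23^4 ≡ 19^2 = 361 ≡ 21 (mod 34)
23^8 ≡ 21^2 = 441 ≡ 33 (mod 34)
23^16 ≡ 33^2 = 1089 ≡ 1 (mod 34)
23^32 ≡ 1^2 = 1 (mod 34)
23^64 ≡ 1^2 = 1 (mod 34)
23^99 = 23^64 * 23^32 * 23^2 * 23^1 ≡ 1 * 1 * 19 * 23 (mod 34).
Accumulate the product:
1 * 1 = 1
1 * 19 = 19
19 * 23 = 437 ≡ 29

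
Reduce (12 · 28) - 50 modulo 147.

12 · 28 = 336 ≡ 42 (mod 147)
42 - 50 = -8 ≡ 139 (mod 147)

139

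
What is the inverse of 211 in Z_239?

128

By the extended Euclidean algorithm:
239 = 1·211 + 28
211 = 7·28 + 15
28 = 1·15 + 13
15 = 1·13 + 2
13 = 6·2 + 1
2 = 2·1 + 0
gcd(211, 239) = 1, so the inverse exists.
Bézout: 1 = 98·239 − 111·211.
So 211⁻¹ ≡ −111 ≡ 128 (mod 239).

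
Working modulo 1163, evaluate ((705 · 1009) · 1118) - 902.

705 · 1009 = 711345 ≡ 752 (mod 1163)
752 · 1118 = 840736 ≡ 1050 (mod 1163)
1050 - 902 = 148

148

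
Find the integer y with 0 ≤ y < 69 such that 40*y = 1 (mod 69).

By the extended Euclidean algorithm:
69 = 1·40 + 29
40 = 1·29 + 11
29 = 2·11 + 7
11 = 1·7 + 4
7 = 1·4 + 3
4 = 1·3 + 1
3 = 3·1 + 0
gcd(40, 69) = 1, so the inverse exists.
Back-substitute for 1:
1 = 1·4 − 1·3
  = −1·7 + 2·4
  = 2·11 − 3·7
  = −3·29 + 8·11
  = 8·40 − 11·29
  = −11·69 + 19·40
So 40⁻¹ ≡ 19 (mod 69).

19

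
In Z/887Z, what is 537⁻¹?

Run the extended Euclidean algorithm:
887 = 1×537 + 350
537 = 1×350 + 187
350 = 1×187 + 163
187 = 1×163 + 24
163 = 6×24 + 19
24 = 1×19 + 5
19 = 3×5 + 4
5 = 1×4 + 1
4 = 4×1 + 0
gcd(537, 887) = 1, so the inverse exists.
Bézout: 1 = −112×887 + 185×537.
So 537⁻¹ ≡ 185 (mod 887).

185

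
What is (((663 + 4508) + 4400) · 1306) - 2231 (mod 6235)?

2555

663 + 4508 = 5171
5171 + 4400 = 9571 ≡ 3336 (mod 6235)
3336 · 1306 = 4356816 ≡ 4786 (mod 6235)
4786 - 2231 = 2555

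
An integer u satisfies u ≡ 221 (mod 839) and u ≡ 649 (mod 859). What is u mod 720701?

414687

839⁻¹ mod 859: 839×816 ≡ 1 (mod 859), so 839⁻¹ ≡ 816.
u = 221 + 839×((649 − 221)×816 mod 859) = 221 + 839×494 = 414687.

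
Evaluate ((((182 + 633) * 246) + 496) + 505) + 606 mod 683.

182 + 633 = 815 ≡ 132 (mod 683)
132 * 246 = 32472 ≡ 371 (mod 683)
371 + 496 = 867 ≡ 184 (mod 683)
184 + 505 = 689 ≡ 6 (mod 683)
6 + 606 = 612

612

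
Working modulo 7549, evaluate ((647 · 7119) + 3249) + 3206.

647 · 7119 = 4605993 ≡ 1103 (mod 7549)
1103 + 3249 = 4352
4352 + 3206 = 7558 ≡ 9 (mod 7549)

9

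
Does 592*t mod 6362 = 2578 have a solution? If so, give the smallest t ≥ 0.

gcd(592, 6362) = 2, and 2 | 2578, so solutions exist.
Divide through by 2: 296*t ≡ 1289 mod 3181.
296⁻¹ ≡ 806 (mod 3181).
t ≡ 806*1289 ≡ 1928 (mod 3181).
The smallest non-negative solution is t = 1928.

1928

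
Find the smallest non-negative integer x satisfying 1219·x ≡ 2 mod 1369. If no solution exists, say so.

73

gcd(1219, 1369) = 1, so a unique solution mod 1369 exists.
1219⁻¹ ≡ 721 (mod 1369).
x ≡ 721·2 ≡ 73 (mod 1369).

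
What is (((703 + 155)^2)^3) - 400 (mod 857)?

458

703 + 155 = 858 ≡ 1 (mod 857)
(1)^2 ≡ 1 (mod 857)
(1)^3 ≡ 1 (mod 857)
1 - 400 = -399 ≡ 458 (mod 857)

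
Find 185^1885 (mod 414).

Using repeated squaring:
1885 in binary is 11101011101, i.e. 1885 = 1024 + 512 + 256 + 64 + 16 + 8 + 4 + 1.
185^1 ≡ 185 (mod 414)
185^2 ≡ 185^2 = 34225 ≡ 277 (mod 414)
185^4 ≡ 277^2 = 76729 ≡ 139 (mod 414)
185^8 ≡ 139^2 = 19321 ≡ 277 (mod 414)
185^16 ≡ 277^2 = 76729 ≡ 139 (mod 414)
185^32 ≡ 139^2 = 19321 ≡ 277 (mod 414)
185^64 ≡ 277^2 = 76729 ≡ 139 (mod 414)
185^128 ≡ 139^2 = 19321 ≡ 277 (mod 414)
185^256 ≡ 277^2 = 76729 ≡ 139 (mod 414)
185^512 ≡ 139^2 = 19321 ≡ 277 (mod 414)
185^1024 ≡ 277^2 = 76729 ≡ 139 (mod 414)
185^1885 = 185^1024 × 185^512 × 185^256 × 185^64 × 185^16 × 185^8 × 185^4 × 185^1 ≡ 139 × 277 × 139 × 139 × 139 × 277 × 139 × 185 (mod 414).
Accumulate the product:
139 × 277 = 38503 ≡ 1
1 × 139 = 139
139 × 139 = 19321 ≡ 277
277 × 139 = 38503 ≡ 1
1 × 277 = 277
277 × 139 = 38503 ≡ 1
1 × 185 = 185

185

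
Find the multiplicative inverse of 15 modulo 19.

14

19 = 1×15 + 4
15 = 3×4 + 3
4 = 1×3 + 1
3 = 3×1 + 0
gcd(15, 19) = 1, so the inverse exists.
Back-substitute for 1:
1 = 1×4 − 1×3
  = −1×15 + 4×4
  = 4×19 − 5×15
So 15⁻¹ ≡ −5 ≡ 14 (mod 19).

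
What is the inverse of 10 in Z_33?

Apply the Euclidean algorithm and back-substitute:
33 = 3·10 + 3
10 = 3·3 + 1
3 = 3·1 + 0
gcd(10, 33) = 1, so the inverse exists.
Back-substitute for 1:
1 = 1·10 − 3·3
  = −3·33 + 10·10
So 10⁻¹ ≡ 10 (mod 33).

10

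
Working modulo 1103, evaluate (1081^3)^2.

(1081)^3 ≡ 382 (mod 1103)
(382)^2 ≡ 328 (mod 1103)

328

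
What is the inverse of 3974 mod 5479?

3018

5479 = 1×3974 + 1505
3974 = 2×1505 + 964
1505 = 1×964 + 541
964 = 1×541 + 423
541 = 1×423 + 118
423 = 3×118 + 69
118 = 1×69 + 49
69 = 1×49 + 20
49 = 2×20 + 9
20 = 2×9 + 2
9 = 4×2 + 1
2 = 2×1 + 0
gcd(3974, 5479) = 1, so the inverse exists.
Back-substitute for 1:
1 = 1×9 − 4×2
  = −4×20 + 9×9
  = 9×49 − 22×20
  = −22×69 + 31×49
  = 31×118 − 53×69
  = −53×423 + 190×118
  = 190×541 − 243×423
  = −243×964 + 433×541
  = 433×1505 − 676×964
  = −676×3974 + 1785×1505
  = 1785×5479 − 2461×3974
So 3974⁻¹ ≡ −2461 ≡ 3018 (mod 5479).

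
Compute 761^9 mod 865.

396

Using repeated squaring:
9 in binary is 1001, i.e. 9 = 8 + 1.
761^1 ≡ 761 (mod 865)
761^2 ≡ 761^2 = 579121 ≡ 436 (mod 865)
761^4 ≡ 436^2 = 190096 ≡ 661 (mod 865)
761^8 ≡ 661^2 = 436921 ≡ 96 (mod 865)
761^9 = 761^8 * 761^1 ≡ 96 * 761 (mod 865).
96 * 761 = 73056 ≡ 396 (mod 865).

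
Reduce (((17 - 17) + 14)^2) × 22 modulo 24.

16

17 - 17 = 0
0 + 14 = 14
(14)^2 ≡ 4 (mod 24)
4 × 22 = 88 ≡ 16 (mod 24)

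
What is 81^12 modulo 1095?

81^1 ≡ 81 (mod 1095)
81^2 ≡ 81^2 = 6561 ≡ 1086 (mod 1095)
81^4 ≡ 1086^2 = 1179396 ≡ 81 (mod 1095)
81^8 ≡ 81^2 = 6561 ≡ 1086 (mod 1095)
81^12 = 81^8 · 81^4 ≡ 1086 · 81 (mod 1095).
1086 · 81 = 87966 ≡ 366 (mod 1095).

366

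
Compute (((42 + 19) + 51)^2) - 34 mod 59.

2

42 + 19 = 61 ≡ 2 (mod 59)
2 + 51 = 53
(53)^2 ≡ 36 (mod 59)
36 - 34 = 2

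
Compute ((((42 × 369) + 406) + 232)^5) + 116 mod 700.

42 × 369 = 15498 ≡ 98 (mod 700)
98 + 406 = 504
504 + 232 = 736 ≡ 36 (mod 700)
(36)^5 ≡ 176 (mod 700)
176 + 116 = 292

292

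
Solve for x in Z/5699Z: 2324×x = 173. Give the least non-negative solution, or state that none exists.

2494

gcd(2324, 5699) = 1, so a unique solution mod 5699 exists.
2324⁻¹ ≡ 3671 (mod 5699).
x ≡ 3671×173 ≡ 2494 (mod 5699).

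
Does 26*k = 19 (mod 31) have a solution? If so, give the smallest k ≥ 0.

21

gcd(26, 31) = 1, so a unique solution mod 31 exists.
26⁻¹ ≡ 6 (mod 31).
k ≡ 6*19 ≡ 21 (mod 31).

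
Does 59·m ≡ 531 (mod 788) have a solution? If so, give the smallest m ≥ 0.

gcd(59, 788) = 1, so a unique solution mod 788 exists.
59⁻¹ ≡ 187 (mod 788).
m ≡ 187·531 ≡ 9 (mod 788).

9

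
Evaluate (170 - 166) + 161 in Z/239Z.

170 - 166 = 4
4 + 161 = 165

165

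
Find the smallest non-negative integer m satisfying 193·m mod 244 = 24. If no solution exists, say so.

gcd(193, 244) = 1, so a unique solution mod 244 exists.
193⁻¹ ≡ 177 (mod 244).
m ≡ 177·24 ≡ 100 (mod 244).

100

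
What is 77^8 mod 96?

By square-and-multiply:
77^1 ≡ 77 (mod 96)
77^2 ≡ 77^2 = 5929 ≡ 73 (mod 96)
77^4 ≡ 73^2 = 5329 ≡ 49 (mod 96)
77^8 ≡ 49^2 = 2401 ≡ 1 (mod 96)
So 77^8 ≡ 1 (mod 96).

1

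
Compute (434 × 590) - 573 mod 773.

397

434 × 590 = 256060 ≡ 197 (mod 773)
197 - 573 = -376 ≡ 397 (mod 773)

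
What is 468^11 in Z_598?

208

11 in binary is 1011, i.e. 11 = 8 + 2 + 1.
468^1 ≡ 468 (mod 598)
468^2 ≡ 468^2 = 219024 ≡ 156 (mod 598)
468^4 ≡ 156^2 = 24336 ≡ 416 (mod 598)
468^8 ≡ 416^2 = 173056 ≡ 234 (mod 598)
468^11 = 468^8 × 468^2 × 468^1 ≡ 234 × 156 × 468 (mod 598).
Accumulate the product:
234 × 156 = 36504 ≡ 26
26 × 468 = 12168 ≡ 208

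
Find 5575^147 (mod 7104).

3415

By square-and-multiply:
147 in binary is 10010011, i.e. 147 = 128 + 16 + 2 + 1.
5575^1 ≡ 5575 (mod 7104)
5575^2 ≡ 5575^2 = 31080625 ≡ 625 (mod 7104)
5575^4 ≡ 625^2 = 390625 ≡ 7009 (mod 7104)
5575^8 ≡ 7009^2 = 49126081 ≡ 1921 (mod 7104)
5575^16 ≡ 1921^2 = 3690241 ≡ 3265 (mod 7104)
5575^32 ≡ 3265^2 = 10660225 ≡ 4225 (mod 7104)
5575^64 ≡ 4225^2 = 17850625 ≡ 5377 (mod 7104)
5575^128 ≡ 5377^2 = 28912129 ≡ 5953 (mod 7104)
5575^147 = 5575^128 * 5575^16 * 5575^2 * 5575^1 ≡ 5953 * 3265 * 625 * 5575 (mod 7104).
Accumulate the product:
5953 * 3265 = 19436545 ≡ 1
1 * 625 = 625
625 * 5575 = 3484375 ≡ 3415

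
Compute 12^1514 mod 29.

28

1514 in binary is 10111101010, i.e. 1514 = 1024 + 256 + 128 + 64 + 32 + 8 + 2.
12^1 ≡ 12 (mod 29)
12^2 ≡ 12^2 = 144 ≡ 28 (mod 29)
12^4 ≡ 28^2 = 784 ≡ 1 (mod 29)
12^8 ≡ 1^2 = 1 (mod 29)
12^16 ≡ 1^2 = 1 (mod 29)
12^32 ≡ 1^2 = 1 (mod 29)
12^64 ≡ 1^2 = 1 (mod 29)
12^128 ≡ 1^2 = 1 (mod 29)
12^256 ≡ 1^2 = 1 (mod 29)
12^512 ≡ 1^2 = 1 (mod 29)
12^1024 ≡ 1^2 = 1 (mod 29)
12^1514 = 12^1024 · 12^256 · 12^128 · 12^64 · 12^32 · 12^8 · 12^2 ≡ 1 · 1 · 1 · 1 · 1 · 1 · 28 (mod 29).
Accumulate the product:
1 · 1 = 1
1 · 1 = 1
1 · 1 = 1
1 · 1 = 1
1 · 1 = 1
1 · 28 = 28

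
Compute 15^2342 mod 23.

3

By square-and-multiply:
2342 in binary is 100100100110, i.e. 2342 = 2048 + 256 + 32 + 4 + 2.
15^1 ≡ 15 (mod 23)
15^2 ≡ 15^2 = 225 ≡ 18 (mod 23)
15^4 ≡ 18^2 = 324 ≡ 2 (mod 23)
15^8 ≡ 2^2 = 4 (mod 23)
15^16 ≡ 4^2 = 16 (mod 23)
15^32 ≡ 16^2 = 256 ≡ 3 (mod 23)
15^64 ≡ 3^2 = 9 (mod 23)
15^128 ≡ 9^2 = 81 ≡ 12 (mod 23)
15^256 ≡ 12^2 = 144 ≡ 6 (mod 23)
15^512 ≡ 6^2 = 36 ≡ 13 (mod 23)
15^1024 ≡ 13^2 = 169 ≡ 8 (mod 23)
15^2048 ≡ 8^2 = 64 ≡ 18 (mod 23)
15^2342 = 15^2048 × 15^256 × 15^32 × 15^4 × 15^2 ≡ 18 × 6 × 3 × 2 × 18 (mod 23).
Accumulate the product:
18 × 6 = 108 ≡ 16
16 × 3 = 48 ≡ 2
2 × 2 = 4
4 × 18 = 72 ≡ 3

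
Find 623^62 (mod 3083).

Compute successive squares:
62 in binary is 111110, i.e. 62 = 32 + 16 + 8 + 4 + 2.
623^1 ≡ 623 (mod 3083)
623^2 ≡ 623^2 = 388129 ≡ 2754 (mod 3083)
623^4 ≡ 2754^2 = 7584516 ≡ 336 (mod 3083)
623^8 ≡ 336^2 = 112896 ≡ 1908 (mod 3083)
623^16 ≡ 1908^2 = 3640464 ≡ 2524 (mod 3083)
623^32 ≡ 2524^2 = 6370576 ≡ 1098 (mod 3083)
623^62 = 623^32 * 623^16 * 623^8 * 623^4 * 623^2 ≡ 1098 * 2524 * 1908 * 336 * 2754 (mod 3083).
Accumulate the product:
1098 * 2524 = 2771352 ≡ 2818
2818 * 1908 = 5376744 ≡ 3075
3075 * 336 = 1033200 ≡ 395
395 * 2754 = 1087830 ≡ 2614

2614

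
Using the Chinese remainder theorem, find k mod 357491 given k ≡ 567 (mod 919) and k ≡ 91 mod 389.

919⁻¹ mod 389: 919*309 ≡ 1 (mod 389), so 919⁻¹ ≡ 309.
k = 567 + 919*((91 − 567)*309 mod 389) = 567 + 919*347 = 319460.
Check: 319460 mod 919 = 567, 319460 mod 389 = 91. ✓

319460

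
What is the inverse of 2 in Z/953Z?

953 = 476·2 + 1
2 = 2·1 + 0
gcd(2, 953) = 1, so the inverse exists.
Back-substitute for 1:
1 = 1·953 − 476·2
So 2⁻¹ ≡ −476 ≡ 477 (mod 953).

477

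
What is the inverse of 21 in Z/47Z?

9

47 = 2*21 + 5
21 = 4*5 + 1
5 = 5*1 + 0
gcd(21, 47) = 1, so the inverse exists.
Bézout: 1 = −4*47 + 9*21.
So 21⁻¹ ≡ 9 (mod 47).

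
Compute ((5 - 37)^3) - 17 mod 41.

15

5 - 37 = -32 ≡ 9 (mod 41)
(9)^3 ≡ 32 (mod 41)
32 - 17 = 15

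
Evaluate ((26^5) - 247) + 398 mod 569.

238

(26)^5 ≡ 87 (mod 569)
87 - 247 = -160 ≡ 409 (mod 569)
409 + 398 = 807 ≡ 238 (mod 569)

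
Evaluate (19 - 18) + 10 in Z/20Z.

11

19 - 18 = 1
1 + 10 = 11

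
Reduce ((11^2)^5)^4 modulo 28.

25

(11)^2 ≡ 9 (mod 28)
(9)^5 ≡ 25 (mod 28)
(25)^4 ≡ 25 (mod 28)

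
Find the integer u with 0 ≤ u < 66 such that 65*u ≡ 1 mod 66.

By the extended Euclidean algorithm:
66 = 1*65 + 1
65 = 65*1 + 0
gcd(65, 66) = 1, so the inverse exists.
Back-substitute for 1:
1 = 1*66 − 1*65
So 65⁻¹ ≡ −1 ≡ 65 (mod 66).

65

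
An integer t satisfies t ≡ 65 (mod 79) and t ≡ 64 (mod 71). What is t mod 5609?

4963

79⁻¹ mod 71: 79*9 ≡ 1 (mod 71), so 79⁻¹ ≡ 9.
t = 65 + 79*((64 − 65)*9 mod 71) = 65 + 79*62 = 4963.
Check: 4963 mod 79 = 65, 4963 mod 71 = 64. ✓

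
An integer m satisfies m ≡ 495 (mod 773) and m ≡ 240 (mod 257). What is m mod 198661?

1268

773⁻¹ mod 257: 773·129 ≡ 1 (mod 257), so 773⁻¹ ≡ 129.
m = 495 + 773·((240 − 495)·129 mod 257) = 495 + 773·1 = 1268.
Check: 1268 mod 773 = 495, 1268 mod 257 = 240. ✓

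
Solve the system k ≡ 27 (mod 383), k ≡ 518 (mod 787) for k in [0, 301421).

125651

383⁻¹ mod 787: 383·637 ≡ 1 (mod 787), so 383⁻¹ ≡ 637.
k = 27 + 383·((518 − 27)·637 mod 787) = 27 + 383·328 = 125651.
Check: 125651 mod 383 = 27, 125651 mod 787 = 518. ✓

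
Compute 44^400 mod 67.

49

Using repeated squaring:
400 in binary is 110010000, i.e. 400 = 256 + 128 + 16.
44^1 ≡ 44 (mod 67)
44^2 ≡ 44^2 = 1936 ≡ 60 (mod 67)
44^4 ≡ 60^2 = 3600 ≡ 49 (mod 67)
44^8 ≡ 49^2 = 2401 ≡ 56 (mod 67)
44^16 ≡ 56^2 = 3136 ≡ 54 (mod 67)
44^32 ≡ 54^2 = 2916 ≡ 35 (mod 67)
44^64 ≡ 35^2 = 1225 ≡ 19 (mod 67)
44^128 ≡ 19^2 = 361 ≡ 26 (mod 67)
44^256 ≡ 26^2 = 676 ≡ 6 (mod 67)
44^400 = 44^256 * 44^128 * 44^16 ≡ 6 * 26 * 54 (mod 67).
Accumulate the product:
6 * 26 = 156 ≡ 22
22 * 54 = 1188 ≡ 49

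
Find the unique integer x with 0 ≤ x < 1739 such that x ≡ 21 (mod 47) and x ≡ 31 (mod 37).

68

47⁻¹ mod 37: 47×26 ≡ 1 (mod 37), so 47⁻¹ ≡ 26.
x = 21 + 47×((31 − 21)×26 mod 37) = 21 + 47×1 = 68.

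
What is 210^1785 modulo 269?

262

1785 in binary is 11011111001, i.e. 1785 = 1024 + 512 + 128 + 64 + 32 + 16 + 8 + 1.
210^1 ≡ 210 (mod 269)
210^2 ≡ 210^2 = 44100 ≡ 253 (mod 269)
210^4 ≡ 253^2 = 64009 ≡ 256 (mod 269)
210^8 ≡ 256^2 = 65536 ≡ 169 (mod 269)
210^16 ≡ 169^2 = 28561 ≡ 47 (mod 269)
210^32 ≡ 47^2 = 2209 ≡ 57 (mod 269)
210^64 ≡ 57^2 = 3249 ≡ 21 (mod 269)
210^128 ≡ 21^2 = 441 ≡ 172 (mod 269)
210^256 ≡ 172^2 = 29584 ≡ 263 (mod 269)
210^512 ≡ 263^2 = 69169 ≡ 36 (mod 269)
210^1024 ≡ 36^2 = 1296 ≡ 220 (mod 269)
210^1785 = 210^1024 × 210^512 × 210^128 × 210^64 × 210^32 × 210^16 × 210^8 × 210^1 ≡ 220 × 36 × 172 × 21 × 57 × 47 × 169 × 210 (mod 269).
Accumulate the product:
220 × 36 = 7920 ≡ 119
119 × 172 = 20468 ≡ 24
24 × 21 = 504 ≡ 235
235 × 57 = 13395 ≡ 214
214 × 47 = 10058 ≡ 105
105 × 169 = 17745 ≡ 260
260 × 210 = 54600 ≡ 262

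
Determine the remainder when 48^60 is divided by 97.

By square-and-multiply:
48^1 ≡ 48 (mod 97)
48^2 ≡ 48^2 = 2304 ≡ 73 (mod 97)
48^4 ≡ 73^2 = 5329 ≡ 91 (mod 97)
48^8 ≡ 91^2 = 8281 ≡ 36 (mod 97)
48^16 ≡ 36^2 = 1296 ≡ 35 (mod 97)
48^32 ≡ 35^2 = 1225 ≡ 61 (mod 97)
48^60 = 48^32 * 48^16 * 48^8 * 48^4 ≡ 61 * 35 * 36 * 91 (mod 97).
Accumulate the product:
61 * 35 = 2135 ≡ 1
1 * 36 = 36
36 * 91 = 3276 ≡ 75

75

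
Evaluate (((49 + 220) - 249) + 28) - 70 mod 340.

49 + 220 = 269
269 - 249 = 20
20 + 28 = 48
48 - 70 = -22 ≡ 318 (mod 340)

318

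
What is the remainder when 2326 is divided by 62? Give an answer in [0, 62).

32

2326 = 37*62 + 32, so 2326 ≡ 32 (mod 62).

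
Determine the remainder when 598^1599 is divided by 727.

242

Compute successive squares:
1599 in binary is 11000111111, i.e. 1599 = 1024 + 512 + 32 + 16 + 8 + 4 + 2 + 1.
598^1 ≡ 598 (mod 727)
598^2 ≡ 598^2 = 357604 ≡ 647 (mod 727)
598^4 ≡ 647^2 = 418609 ≡ 584 (mod 727)
598^8 ≡ 584^2 = 341056 ≡ 93 (mod 727)
598^16 ≡ 93^2 = 8649 ≡ 652 (mod 727)
598^32 ≡ 652^2 = 425104 ≡ 536 (mod 727)
598^64 ≡ 536^2 = 287296 ≡ 131 (mod 727)
598^128 ≡ 131^2 = 17161 ≡ 440 (mod 727)
598^256 ≡ 440^2 = 193600 ≡ 218 (mod 727)
598^512 ≡ 218^2 = 47524 ≡ 269 (mod 727)
598^1024 ≡ 269^2 = 72361 ≡ 388 (mod 727)
598^1599 = 598^1024 · 598^512 · 598^32 · 598^16 · 598^8 · 598^4 · 598^2 · 598^1 ≡ 388 · 269 · 536 · 652 · 93 · 584 · 647 · 598 (mod 727).
Accumulate the product:
388 · 269 = 104372 ≡ 411
411 · 536 = 220296 ≡ 15
15 · 652 = 9780 ≡ 329
329 · 93 = 30597 ≡ 63
63 · 584 = 36792 ≡ 442
442 · 647 = 285974 ≡ 263
263 · 598 = 157274 ≡ 242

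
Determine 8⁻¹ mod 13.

By the extended Euclidean algorithm:
13 = 1·8 + 5
8 = 1·5 + 3
5 = 1·3 + 2
3 = 1·2 + 1
2 = 2·1 + 0
gcd(8, 13) = 1, so the inverse exists.
Back-substitute for 1:
1 = 1·3 − 1·2
  = −1·5 + 2·3
  = 2·8 − 3·5
  = −3·13 + 5·8
So 8⁻¹ ≡ 5 (mod 13).

5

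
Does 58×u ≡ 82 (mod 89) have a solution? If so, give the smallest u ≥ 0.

72

gcd(58, 89) = 1, so a unique solution mod 89 exists.
58⁻¹ ≡ 66 (mod 89).
u ≡ 66×82 ≡ 72 (mod 89).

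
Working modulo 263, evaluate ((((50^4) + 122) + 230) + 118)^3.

150

(50)^4 ≡ 68 (mod 263)
68 + 122 = 190
190 + 230 = 420 ≡ 157 (mod 263)
157 + 118 = 275 ≡ 12 (mod 263)
(12)^3 ≡ 150 (mod 263)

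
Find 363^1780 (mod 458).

1780 in binary is 11011110100, i.e. 1780 = 1024 + 512 + 128 + 64 + 32 + 16 + 4.
363^1 ≡ 363 (mod 458)
363^2 ≡ 363^2 = 131769 ≡ 323 (mod 458)
363^4 ≡ 323^2 = 104329 ≡ 363 (mod 458)
363^8 ≡ 363^2 = 131769 ≡ 323 (mod 458)
363^16 ≡ 323^2 = 104329 ≡ 363 (mod 458)
363^32 ≡ 363^2 = 131769 ≡ 323 (mod 458)
363^64 ≡ 323^2 = 104329 ≡ 363 (mod 458)
363^128 ≡ 363^2 = 131769 ≡ 323 (mod 458)
363^256 ≡ 323^2 = 104329 ≡ 363 (mod 458)
363^512 ≡ 363^2 = 131769 ≡ 323 (mod 458)
363^1024 ≡ 323^2 = 104329 ≡ 363 (mod 458)
363^1780 = 363^1024 * 363^512 * 363^128 * 363^64 * 363^32 * 363^16 * 363^4 ≡ 363 * 323 * 323 * 363 * 323 * 363 * 363 (mod 458).
Accumulate the product:
363 * 323 = 117249 ≡ 1
1 * 323 = 323
323 * 363 = 117249 ≡ 1
1 * 323 = 323
323 * 363 = 117249 ≡ 1
1 * 363 = 363

363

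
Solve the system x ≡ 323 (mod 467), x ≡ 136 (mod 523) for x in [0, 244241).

241762

467⁻¹ mod 523: 467*28 ≡ 1 (mod 523), so 467⁻¹ ≡ 28.
x = 323 + 467*((136 − 323)*28 mod 523) = 323 + 467*517 = 241762.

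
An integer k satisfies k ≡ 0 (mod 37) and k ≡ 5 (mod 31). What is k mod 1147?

222

37⁻¹ mod 31: 37·26 ≡ 1 (mod 31), so 37⁻¹ ≡ 26.
k = 0 + 37·((5 − 0)·26 mod 31) = 0 + 37·6 = 222.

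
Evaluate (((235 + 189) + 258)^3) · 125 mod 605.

0

235 + 189 = 424
424 + 258 = 682 ≡ 77 (mod 605)
(77)^3 ≡ 363 (mod 605)
363 · 125 = 45375 ≡ 0 (mod 605)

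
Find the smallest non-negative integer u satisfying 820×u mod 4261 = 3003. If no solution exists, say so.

gcd(820, 4261) = 1, so a unique solution mod 4261 exists.
820⁻¹ ≡ 1138 (mod 4261).
u ≡ 1138×3003 ≡ 92 (mod 4261).

92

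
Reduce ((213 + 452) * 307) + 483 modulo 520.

213 + 452 = 665 ≡ 145 (mod 520)
145 * 307 = 44515 ≡ 315 (mod 520)
315 + 483 = 798 ≡ 278 (mod 520)

278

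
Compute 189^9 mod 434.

9 in binary is 1001, i.e. 9 = 8 + 1.
189^1 ≡ 189 (mod 434)
189^2 ≡ 189^2 = 35721 ≡ 133 (mod 434)
189^4 ≡ 133^2 = 17689 ≡ 329 (mod 434)
189^8 ≡ 329^2 = 108241 ≡ 175 (mod 434)
189^9 = 189^8 × 189^1 ≡ 175 × 189 (mod 434).
175 × 189 = 33075 ≡ 91 (mod 434).

91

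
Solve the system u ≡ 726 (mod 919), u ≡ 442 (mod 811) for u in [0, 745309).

919⁻¹ mod 811: 919×398 ≡ 1 (mod 811), so 919⁻¹ ≡ 398.
u = 726 + 919×((442 − 726)×398 mod 811) = 726 + 919×508 = 467578.

467578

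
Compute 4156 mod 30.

16

4156 = 138×30 + 16, so 4156 ≡ 16 (mod 30).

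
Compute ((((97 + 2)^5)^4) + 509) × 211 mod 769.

657

97 + 2 = 99
(99)^5 ≡ 479 (mod 769)
(479)^4 ≡ 172 (mod 769)
172 + 509 = 681
681 × 211 = 143691 ≡ 657 (mod 769)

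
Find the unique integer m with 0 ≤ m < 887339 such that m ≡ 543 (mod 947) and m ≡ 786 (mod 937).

947⁻¹ mod 937: 947·656 ≡ 1 (mod 937), so 947⁻¹ ≡ 656.
m = 543 + 947·((786 − 543)·656 mod 937) = 543 + 947·118 = 112289.

112289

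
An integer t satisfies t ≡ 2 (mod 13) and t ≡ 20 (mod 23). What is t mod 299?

13⁻¹ mod 23: 13*16 ≡ 1 (mod 23), so 13⁻¹ ≡ 16.
t = 2 + 13*((20 − 2)*16 mod 23) = 2 + 13*12 = 158.
Check: 158 mod 13 = 2, 158 mod 23 = 20. ✓

158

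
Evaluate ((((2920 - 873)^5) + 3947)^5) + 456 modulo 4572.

1032

2920 - 873 = 2047
(2047)^5 ≡ 2455 (mod 4572)
2455 + 3947 = 6402 ≡ 1830 (mod 4572)
(1830)^5 ≡ 576 (mod 4572)
576 + 456 = 1032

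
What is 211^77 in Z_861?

211^1 ≡ 211 (mod 861)
211^2 ≡ 211^2 = 44521 ≡ 610 (mod 861)
211^4 ≡ 610^2 = 372100 ≡ 148 (mod 861)
211^8 ≡ 148^2 = 21904 ≡ 379 (mod 861)
211^16 ≡ 379^2 = 143641 ≡ 715 (mod 861)
211^32 ≡ 715^2 = 511225 ≡ 652 (mod 861)
211^64 ≡ 652^2 = 425104 ≡ 631 (mod 861)
211^77 = 211^64 × 211^8 × 211^4 × 211^1 ≡ 631 × 379 × 148 × 211 (mod 861).
Accumulate the product:
631 × 379 = 239149 ≡ 652
652 × 148 = 96496 ≡ 64
64 × 211 = 13504 ≡ 589

589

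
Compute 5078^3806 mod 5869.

3234

By square-and-multiply:
3806 in binary is 111011011110, i.e. 3806 = 2048 + 1024 + 512 + 128 + 64 + 16 + 8 + 4 + 2.
5078^1 ≡ 5078 (mod 5869)
5078^2 ≡ 5078^2 = 25786084 ≡ 3567 (mod 5869)
5078^4 ≡ 3567^2 = 12723489 ≡ 5366 (mod 5869)
5078^8 ≡ 5366^2 = 28793956 ≡ 642 (mod 5869)
5078^16 ≡ 642^2 = 412164 ≡ 1334 (mod 5869)
5078^32 ≡ 1334^2 = 1779556 ≡ 1249 (mod 5869)
5078^64 ≡ 1249^2 = 1560001 ≡ 4716 (mod 5869)
5078^128 ≡ 4716^2 = 22240656 ≡ 3015 (mod 5869)
5078^256 ≡ 3015^2 = 9090225 ≡ 5013 (mod 5869)
5078^512 ≡ 5013^2 = 25130169 ≡ 4980 (mod 5869)
5078^1024 ≡ 4980^2 = 24800400 ≡ 3875 (mod 5869)
5078^2048 ≡ 3875^2 = 15015625 ≡ 2723 (mod 5869)
5078^3806 = 5078^2048 · 5078^1024 · 5078^512 · 5078^128 · 5078^64 · 5078^16 · 5078^8 · 5078^4 · 5078^2 ≡ 2723 · 3875 · 4980 · 3015 · 4716 · 1334 · 642 · 5366 · 3567 (mod 5869).
Accumulate the product:
2723 · 3875 = 10551625 ≡ 5032
5032 · 4980 = 25059360 ≡ 4599
4599 · 3015 = 13865985 ≡ 3407
3407 · 4716 = 16067412 ≡ 3959
3959 · 1334 = 5281306 ≡ 5075
5075 · 642 = 3258150 ≡ 855
855 · 5366 = 4587930 ≡ 4241
4241 · 3567 = 15127647 ≡ 3234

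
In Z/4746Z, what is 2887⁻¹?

3421

4746 = 1×2887 + 1859
2887 = 1×1859 + 1028
1859 = 1×1028 + 831
1028 = 1×831 + 197
831 = 4×197 + 43
197 = 4×43 + 25
43 = 1×25 + 18
25 = 1×18 + 7
18 = 2×7 + 4
7 = 1×4 + 3
4 = 1×3 + 1
3 = 3×1 + 0
gcd(2887, 4746) = 1, so the inverse exists.
Back-substitute for 1:
1 = 1×4 − 1×3
  = −1×7 + 2×4
  = 2×18 − 5×7
  = −5×25 + 7×18
  = 7×43 − 12×25
  = −12×197 + 55×43
  = 55×831 − 232×197
  = −232×1028 + 287×831
  = 287×1859 − 519×1028
  = −519×2887 + 806×1859
  = 806×4746 − 1325×2887
So 2887⁻¹ ≡ −1325 ≡ 3421 (mod 4746).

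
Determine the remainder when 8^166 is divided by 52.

12

8^1 ≡ 8 (mod 52)
8^2 ≡ 8^2 = 64 ≡ 12 (mod 52)
8^4 ≡ 12^2 = 144 ≡ 40 (mod 52)
8^8 ≡ 40^2 = 1600 ≡ 40 (mod 52)
8^16 ≡ 40^2 = 1600 ≡ 40 (mod 52)
8^32 ≡ 40^2 = 1600 ≡ 40 (mod 52)
8^64 ≡ 40^2 = 1600 ≡ 40 (mod 52)
8^128 ≡ 40^2 = 1600 ≡ 40 (mod 52)
8^166 = 8^128 · 8^32 · 8^4 · 8^2 ≡ 40 · 40 · 40 · 12 (mod 52).
Accumulate the product:
40 · 40 = 1600 ≡ 40
40 · 40 = 1600 ≡ 40
40 · 12 = 480 ≡ 12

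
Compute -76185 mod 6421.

-76185 = -12·6421 + 867, so -76185 ≡ 867 (mod 6421).

867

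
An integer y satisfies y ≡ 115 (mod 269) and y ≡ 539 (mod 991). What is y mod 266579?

253244

269⁻¹ mod 991: 269·70 ≡ 1 (mod 991), so 269⁻¹ ≡ 70.
y = 115 + 269·((539 − 115)·70 mod 991) = 115 + 269·941 = 253244.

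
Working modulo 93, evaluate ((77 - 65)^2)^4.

77 - 65 = 12
(12)^2 ≡ 51 (mod 93)
(51)^4 ≡ 9 (mod 93)

9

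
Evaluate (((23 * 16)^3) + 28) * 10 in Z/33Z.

23 * 16 = 368 ≡ 5 (mod 33)
(5)^3 ≡ 26 (mod 33)
26 + 28 = 54 ≡ 21 (mod 33)
21 * 10 = 210 ≡ 12 (mod 33)

12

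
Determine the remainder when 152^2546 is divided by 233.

Compute successive squares:
2546 in binary is 100111110010, i.e. 2546 = 2048 + 256 + 128 + 64 + 32 + 16 + 2.
152^1 ≡ 152 (mod 233)
152^2 ≡ 152^2 = 23104 ≡ 37 (mod 233)
152^4 ≡ 37^2 = 1369 ≡ 204 (mod 233)
152^8 ≡ 204^2 = 41616 ≡ 142 (mod 233)
152^16 ≡ 142^2 = 20164 ≡ 126 (mod 233)
152^32 ≡ 126^2 = 15876 ≡ 32 (mod 233)
152^64 ≡ 32^2 = 1024 ≡ 92 (mod 233)
152^128 ≡ 92^2 = 8464 ≡ 76 (mod 233)
152^256 ≡ 76^2 = 5776 ≡ 184 (mod 233)
152^512 ≡ 184^2 = 33856 ≡ 71 (mod 233)
152^1024 ≡ 71^2 = 5041 ≡ 148 (mod 233)
152^2048 ≡ 148^2 = 21904 ≡ 2 (mod 233)
152^2546 = 152^2048 * 152^256 * 152^128 * 152^64 * 152^32 * 152^16 * 152^2 ≡ 2 * 184 * 76 * 92 * 32 * 126 * 37 (mod 233).
Accumulate the product:
2 * 184 = 368 ≡ 135
135 * 76 = 10260 ≡ 8
8 * 92 = 736 ≡ 37
37 * 32 = 1184 ≡ 19
19 * 126 = 2394 ≡ 64
64 * 37 = 2368 ≡ 38

38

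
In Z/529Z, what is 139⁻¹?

392

529 = 3·139 + 112
139 = 1·112 + 27
112 = 4·27 + 4
27 = 6·4 + 3
4 = 1·3 + 1
3 = 3·1 + 0
gcd(139, 529) = 1, so the inverse exists.
Back-substitute for 1:
1 = 1·4 − 1·3
  = −1·27 + 7·4
  = 7·112 − 29·27
  = −29·139 + 36·112
  = 36·529 − 137·139
So 139⁻¹ ≡ −137 ≡ 392 (mod 529).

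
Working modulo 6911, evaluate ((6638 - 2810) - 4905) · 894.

6638 - 2810 = 3828
3828 - 4905 = -1077 ≡ 5834 (mod 6911)
5834 · 894 = 5215596 ≡ 4702 (mod 6911)

4702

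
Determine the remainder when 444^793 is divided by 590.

214

444^1 ≡ 444 (mod 590)
444^2 ≡ 444^2 = 197136 ≡ 76 (mod 590)
444^4 ≡ 76^2 = 5776 ≡ 466 (mod 590)
444^8 ≡ 466^2 = 217156 ≡ 36 (mod 590)
444^16 ≡ 36^2 = 1296 ≡ 116 (mod 590)
444^32 ≡ 116^2 = 13456 ≡ 476 (mod 590)
444^64 ≡ 476^2 = 226576 ≡ 16 (mod 590)
444^128 ≡ 16^2 = 256 (mod 590)
444^256 ≡ 256^2 = 65536 ≡ 46 (mod 590)
444^512 ≡ 46^2 = 2116 ≡ 346 (mod 590)
444^793 = 444^512 × 444^256 × 444^16 × 444^8 × 444^1 ≡ 346 × 46 × 116 × 36 × 444 (mod 590).
Accumulate the product:
346 × 46 = 15916 ≡ 576
576 × 116 = 66816 ≡ 146
146 × 36 = 5256 ≡ 536
536 × 444 = 237984 ≡ 214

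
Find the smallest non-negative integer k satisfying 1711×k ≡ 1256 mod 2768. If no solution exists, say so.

808

gcd(1711, 2768) = 1, so a unique solution mod 2768 exists.
1711⁻¹ ≡ 783 (mod 2768).
k ≡ 783×1256 ≡ 808 (mod 2768).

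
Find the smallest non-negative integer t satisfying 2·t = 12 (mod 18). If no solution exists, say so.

6

gcd(2, 18) = 2, and 2 | 12, so solutions exist.
Divide through by 2: 1·t ≡ 6 mod 9.
1⁻¹ ≡ 1 (mod 9).
t ≡ 1·6 ≡ 6 (mod 9).
The smallest non-negative solution is t = 6.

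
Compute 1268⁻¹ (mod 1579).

1579 = 1·1268 + 311
1268 = 4·311 + 24
311 = 12·24 + 23
24 = 1·23 + 1
23 = 23·1 + 0
gcd(1268, 1579) = 1, so the inverse exists.
Bézout: 1 = −53·1579 + 66·1268.
So 1268⁻¹ ≡ 66 (mod 1579).

66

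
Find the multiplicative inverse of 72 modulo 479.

326

479 = 6*72 + 47
72 = 1*47 + 25
47 = 1*25 + 22
25 = 1*22 + 3
22 = 7*3 + 1
3 = 3*1 + 0
gcd(72, 479) = 1, so the inverse exists.
Bézout: 1 = 23*479 − 153*72.
So 72⁻¹ ≡ −153 ≡ 326 (mod 479).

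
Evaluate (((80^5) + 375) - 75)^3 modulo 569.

128

(80)^5 ≡ 125 (mod 569)
125 + 375 = 500
500 - 75 = 425
(425)^3 ≡ 128 (mod 569)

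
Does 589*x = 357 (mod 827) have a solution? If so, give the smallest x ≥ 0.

412

gcd(589, 827) = 1, so a unique solution mod 827 exists.
589⁻¹ ≡ 344 (mod 827).
x ≡ 344*357 ≡ 412 (mod 827).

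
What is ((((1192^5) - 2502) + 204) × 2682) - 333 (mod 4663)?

(1192)^5 ≡ 367 (mod 4663)
367 - 2502 = -2135 ≡ 2528 (mod 4663)
2528 + 204 = 2732
2732 × 2682 = 7327224 ≡ 1651 (mod 4663)
1651 - 333 = 1318

1318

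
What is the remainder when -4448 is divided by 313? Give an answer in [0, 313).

247

-4448 = -15×313 + 247, so -4448 ≡ 247 (mod 313).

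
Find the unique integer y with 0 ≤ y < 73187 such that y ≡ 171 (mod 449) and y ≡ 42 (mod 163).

69317

449⁻¹ mod 163: 449×110 ≡ 1 (mod 163), so 449⁻¹ ≡ 110.
y = 171 + 449×((42 − 171)×110 mod 163) = 171 + 449×154 = 69317.
Check: 69317 mod 449 = 171, 69317 mod 163 = 42. ✓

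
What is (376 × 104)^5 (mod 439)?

376 × 104 = 39104 ≡ 33 (mod 439)
(33)^5 ≡ 299 (mod 439)

299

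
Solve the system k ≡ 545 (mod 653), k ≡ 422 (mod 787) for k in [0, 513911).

653⁻¹ mod 787: 653·370 ≡ 1 (mod 787), so 653⁻¹ ≡ 370.
k = 545 + 653·((422 − 545)·370 mod 787) = 545 + 653·136 = 89353.

89353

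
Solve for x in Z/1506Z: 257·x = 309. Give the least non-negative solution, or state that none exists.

gcd(257, 1506) = 1, so a unique solution mod 1506 exists.
257⁻¹ ≡ 293 (mod 1506).
x ≡ 293·309 ≡ 177 (mod 1506).

177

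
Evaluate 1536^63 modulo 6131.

1536^1 ≡ 1536 (mod 6131)
1536^2 ≡ 1536^2 = 2359296 ≡ 4992 (mod 6131)
1536^4 ≡ 4992^2 = 24920064 ≡ 3680 (mod 6131)
1536^8 ≡ 3680^2 = 13542400 ≡ 5152 (mod 6131)
1536^16 ≡ 5152^2 = 26543104 ≡ 2005 (mod 6131)
1536^32 ≡ 2005^2 = 4020025 ≡ 4220 (mod 6131)
1536^63 = 1536^32 × 1536^16 × 1536^8 × 1536^4 × 1536^2 × 1536^1 ≡ 4220 × 2005 × 5152 × 3680 × 4992 × 1536 (mod 6131).
Accumulate the product:
4220 × 2005 = 8461100 ≡ 320
320 × 5152 = 1648640 ≡ 5532
5532 × 3680 = 20357760 ≡ 2840
2840 × 4992 = 14177280 ≡ 2408
2408 × 1536 = 3698688 ≡ 1695

1695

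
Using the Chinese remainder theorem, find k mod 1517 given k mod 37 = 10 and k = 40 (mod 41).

37⁻¹ mod 41: 37*10 ≡ 1 (mod 41), so 37⁻¹ ≡ 10.
k = 10 + 37*((40 − 10)*10 mod 41) = 10 + 37*13 = 491.

491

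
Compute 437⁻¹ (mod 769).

271

Apply the Euclidean algorithm and back-substitute:
769 = 1·437 + 332
437 = 1·332 + 105
332 = 3·105 + 17
105 = 6·17 + 3
17 = 5·3 + 2
3 = 1·2 + 1
2 = 2·1 + 0
gcd(437, 769) = 1, so the inverse exists.
Back-substitute for 1:
1 = 1·3 − 1·2
  = −1·17 + 6·3
  = 6·105 − 37·17
  = −37·332 + 117·105
  = 117·437 − 154·332
  = −154·769 + 271·437
So 437⁻¹ ≡ 271 (mod 769).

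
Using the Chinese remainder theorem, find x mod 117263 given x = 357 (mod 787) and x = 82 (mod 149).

115259

787⁻¹ mod 149: 787·110 ≡ 1 (mod 149), so 787⁻¹ ≡ 110.
x = 357 + 787·((82 − 357)·110 mod 149) = 357 + 787·146 = 115259.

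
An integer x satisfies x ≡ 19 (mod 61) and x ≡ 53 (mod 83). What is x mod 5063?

61⁻¹ mod 83: 61·49 ≡ 1 (mod 83), so 61⁻¹ ≡ 49.
x = 19 + 61·((53 − 19)·49 mod 83) = 19 + 61·6 = 385.

385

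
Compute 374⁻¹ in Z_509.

279

Apply the Euclidean algorithm and back-substitute:
509 = 1·374 + 135
374 = 2·135 + 104
135 = 1·104 + 31
104 = 3·31 + 11
31 = 2·11 + 9
11 = 1·9 + 2
9 = 4·2 + 1
2 = 2·1 + 0
gcd(374, 509) = 1, so the inverse exists.
Bézout: 1 = 169·509 − 230·374.
So 374⁻¹ ≡ −230 ≡ 279 (mod 509).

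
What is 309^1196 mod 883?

346

By square-and-multiply:
1196 in binary is 10010101100, i.e. 1196 = 1024 + 128 + 32 + 8 + 4.
309^1 ≡ 309 (mod 883)
309^2 ≡ 309^2 = 95481 ≡ 117 (mod 883)
309^4 ≡ 117^2 = 13689 ≡ 444 (mod 883)
309^8 ≡ 444^2 = 197136 ≡ 227 (mod 883)
309^16 ≡ 227^2 = 51529 ≡ 315 (mod 883)
309^32 ≡ 315^2 = 99225 ≡ 329 (mod 883)
309^64 ≡ 329^2 = 108241 ≡ 515 (mod 883)
309^128 ≡ 515^2 = 265225 ≡ 325 (mod 883)
309^256 ≡ 325^2 = 105625 ≡ 548 (mod 883)
309^512 ≡ 548^2 = 300304 ≡ 84 (mod 883)
309^1024 ≡ 84^2 = 7056 ≡ 875 (mod 883)
309^1196 = 309^1024 × 309^128 × 309^32 × 309^8 × 309^4 ≡ 875 × 325 × 329 × 227 × 444 (mod 883).
Accumulate the product:
875 × 325 = 284375 ≡ 49
49 × 329 = 16121 ≡ 227
227 × 227 = 51529 ≡ 315
315 × 444 = 139860 ≡ 346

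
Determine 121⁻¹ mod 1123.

1123 = 9·121 + 34
121 = 3·34 + 19
34 = 1·19 + 15
19 = 1·15 + 4
15 = 3·4 + 3
4 = 1·3 + 1
3 = 3·1 + 0
gcd(121, 1123) = 1, so the inverse exists.
Back-substitute for 1:
1 = 1·4 − 1·3
  = −1·15 + 4·4
  = 4·19 − 5·15
  = −5·34 + 9·19
  = 9·121 − 32·34
  = −32·1123 + 297·121
So 121⁻¹ ≡ 297 (mod 1123).

297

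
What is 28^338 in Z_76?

16

Using repeated squaring:
338 in binary is 101010010, i.e. 338 = 256 + 64 + 16 + 2.
28^1 ≡ 28 (mod 76)
28^2 ≡ 28^2 = 784 ≡ 24 (mod 76)
28^4 ≡ 24^2 = 576 ≡ 44 (mod 76)
28^8 ≡ 44^2 = 1936 ≡ 36 (mod 76)
28^16 ≡ 36^2 = 1296 ≡ 4 (mod 76)
28^32 ≡ 4^2 = 16 (mod 76)
28^64 ≡ 16^2 = 256 ≡ 28 (mod 76)
28^128 ≡ 28^2 = 784 ≡ 24 (mod 76)
28^256 ≡ 24^2 = 576 ≡ 44 (mod 76)
28^338 = 28^256 · 28^64 · 28^16 · 28^2 ≡ 44 · 28 · 4 · 24 (mod 76).
Accumulate the product:
44 · 28 = 1232 ≡ 16
16 · 4 = 64
64 · 24 = 1536 ≡ 16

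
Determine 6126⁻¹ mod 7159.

4872

Apply the Euclidean algorithm and back-substitute:
7159 = 1·6126 + 1033
6126 = 5·1033 + 961
1033 = 1·961 + 72
961 = 13·72 + 25
72 = 2·25 + 22
25 = 1·22 + 3
22 = 7·3 + 1
3 = 3·1 + 0
gcd(6126, 7159) = 1, so the inverse exists.
Back-substitute for 1:
1 = 1·22 − 7·3
  = −7·25 + 8·22
  = 8·72 − 23·25
  = −23·961 + 307·72
  = 307·1033 − 330·961
  = −330·6126 + 1957·1033
  = 1957·7159 − 2287·6126
So 6126⁻¹ ≡ −2287 ≡ 4872 (mod 7159).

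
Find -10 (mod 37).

27

-10 = -1·37 + 27, so -10 ≡ 27 (mod 37).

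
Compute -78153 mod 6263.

3266

-78153 = -13·6263 + 3266, so -78153 ≡ 3266 (mod 6263).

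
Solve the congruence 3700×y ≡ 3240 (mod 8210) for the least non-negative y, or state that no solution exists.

813

gcd(3700, 8210) = 10, and 10 | 3240, so solutions exist.
Divide through by 10: 370×y mod 821 = 324.
370⁻¹ ≡ 375 (mod 821).
y ≡ 375×324 ≡ 813 (mod 821).
The smallest non-negative solution is y = 813.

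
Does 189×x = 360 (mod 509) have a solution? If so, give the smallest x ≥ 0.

gcd(189, 509) = 1, so a unique solution mod 509 exists.
189⁻¹ ≡ 237 (mod 509).
x ≡ 237×360 ≡ 317 (mod 509).

317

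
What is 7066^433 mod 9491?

5762

By square-and-multiply:
7066^1 ≡ 7066 (mod 9491)
7066^2 ≡ 7066^2 = 49928356 ≡ 5696 (mod 9491)
7066^4 ≡ 5696^2 = 32444416 ≡ 4178 (mod 9491)
7066^8 ≡ 4178^2 = 17455684 ≡ 1735 (mod 9491)
7066^16 ≡ 1735^2 = 3010225 ≡ 1578 (mod 9491)
7066^32 ≡ 1578^2 = 2490084 ≡ 3442 (mod 9491)
7066^64 ≡ 3442^2 = 11847364 ≡ 2596 (mod 9491)
7066^128 ≡ 2596^2 = 6739216 ≡ 606 (mod 9491)
7066^256 ≡ 606^2 = 367236 ≡ 6578 (mod 9491)
7066^433 = 7066^256 × 7066^128 × 7066^32 × 7066^16 × 7066^1 ≡ 6578 × 606 × 3442 × 1578 × 7066 (mod 9491).
Accumulate the product:
6578 × 606 = 3986268 ≡ 48
48 × 3442 = 165216 ≡ 3869
3869 × 1578 = 6105282 ≡ 2569
2569 × 7066 = 18152554 ≡ 5762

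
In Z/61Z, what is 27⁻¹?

52

Run the extended Euclidean algorithm:
61 = 2·27 + 7
27 = 3·7 + 6
7 = 1·6 + 1
6 = 6·1 + 0
gcd(27, 61) = 1, so the inverse exists.
Back-substitute for 1:
1 = 1·7 − 1·6
  = −1·27 + 4·7
  = 4·61 − 9·27
So 27⁻¹ ≡ −9 ≡ 52 (mod 61).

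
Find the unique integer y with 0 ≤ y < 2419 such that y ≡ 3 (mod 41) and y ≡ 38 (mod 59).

864

41⁻¹ mod 59: 41*36 ≡ 1 (mod 59), so 41⁻¹ ≡ 36.
y = 3 + 41*((38 − 3)*36 mod 59) = 3 + 41*21 = 864.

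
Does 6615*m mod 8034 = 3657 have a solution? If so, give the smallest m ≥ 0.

gcd(6615, 8034) = 3, and 3 | 3657, so solutions exist.
Divide through by 3: 2205*m ≡ 1219 (mod 2678).
2205⁻¹ ≡ 2293 (mod 2678).
m ≡ 2293*1219 ≡ 2013 (mod 2678).
The smallest non-negative solution is m = 2013.

2013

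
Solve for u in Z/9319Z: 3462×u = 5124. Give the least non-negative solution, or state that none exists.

gcd(3462, 9319) = 1, so a unique solution mod 9319 exists.
3462⁻¹ ≡ 8105 (mod 9319).
u ≡ 8105×5124 ≡ 4556 (mod 9319).

4556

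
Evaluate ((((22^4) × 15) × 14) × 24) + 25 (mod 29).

(22)^4 ≡ 23 (mod 29)
23 × 15 = 345 ≡ 26 (mod 29)
26 × 14 = 364 ≡ 16 (mod 29)
16 × 24 = 384 ≡ 7 (mod 29)
7 + 25 = 32 ≡ 3 (mod 29)

3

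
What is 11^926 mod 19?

11^1 ≡ 11 (mod 19)
11^2 ≡ 11^2 = 121 ≡ 7 (mod 19)
11^4 ≡ 7^2 = 49 ≡ 11 (mod 19)
11^8 ≡ 11^2 = 121 ≡ 7 (mod 19)
11^16 ≡ 7^2 = 49 ≡ 11 (mod 19)
11^32 ≡ 11^2 = 121 ≡ 7 (mod 19)
11^64 ≡ 7^2 = 49 ≡ 11 (mod 19)
11^128 ≡ 11^2 = 121 ≡ 7 (mod 19)
11^256 ≡ 7^2 = 49 ≡ 11 (mod 19)
11^512 ≡ 11^2 = 121 ≡ 7 (mod 19)
11^926 = 11^512 · 11^256 · 11^128 · 11^16 · 11^8 · 11^4 · 11^2 ≡ 7 · 11 · 7 · 11 · 7 · 11 · 7 (mod 19).
Accumulate the product:
7 · 11 = 77 ≡ 1
1 · 7 = 7
7 · 11 = 77 ≡ 1
1 · 7 = 7
7 · 11 = 77 ≡ 1
1 · 7 = 7

7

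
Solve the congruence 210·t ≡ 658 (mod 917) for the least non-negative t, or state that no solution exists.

73

gcd(210, 917) = 7, and 7 | 658, so solutions exist.
Divide through by 7: 30·t = 94 (mod 131).
30⁻¹ ≡ 83 (mod 131).
t ≡ 83·94 ≡ 73 (mod 131).
The smallest non-negative solution is t = 73.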